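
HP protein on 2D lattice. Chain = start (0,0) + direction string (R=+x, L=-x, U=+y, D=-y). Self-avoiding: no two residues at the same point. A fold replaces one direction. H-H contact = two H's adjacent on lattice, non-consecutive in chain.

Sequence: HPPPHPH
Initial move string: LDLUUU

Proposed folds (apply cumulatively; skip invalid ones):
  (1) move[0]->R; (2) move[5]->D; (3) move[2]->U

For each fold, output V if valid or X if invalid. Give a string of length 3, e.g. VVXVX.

Answer: XXX

Derivation:
Initial: LDLUUU -> [(0, 0), (-1, 0), (-1, -1), (-2, -1), (-2, 0), (-2, 1), (-2, 2)]
Fold 1: move[0]->R => RDLUUU INVALID (collision), skipped
Fold 2: move[5]->D => LDLUUD INVALID (collision), skipped
Fold 3: move[2]->U => LDUUUU INVALID (collision), skipped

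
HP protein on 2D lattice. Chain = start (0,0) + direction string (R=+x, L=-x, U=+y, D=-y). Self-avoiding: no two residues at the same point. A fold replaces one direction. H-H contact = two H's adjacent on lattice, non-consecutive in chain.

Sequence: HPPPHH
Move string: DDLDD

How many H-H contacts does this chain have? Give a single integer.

Answer: 0

Derivation:
Positions: [(0, 0), (0, -1), (0, -2), (-1, -2), (-1, -3), (-1, -4)]
No H-H contacts found.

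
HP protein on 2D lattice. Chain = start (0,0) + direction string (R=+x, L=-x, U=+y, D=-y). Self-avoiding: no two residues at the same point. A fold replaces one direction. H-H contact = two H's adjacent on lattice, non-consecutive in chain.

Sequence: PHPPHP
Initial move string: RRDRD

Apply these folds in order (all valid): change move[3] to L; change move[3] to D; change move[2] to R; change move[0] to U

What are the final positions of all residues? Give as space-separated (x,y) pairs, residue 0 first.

Initial moves: RRDRD
Fold: move[3]->L => RRDLD (positions: [(0, 0), (1, 0), (2, 0), (2, -1), (1, -1), (1, -2)])
Fold: move[3]->D => RRDDD (positions: [(0, 0), (1, 0), (2, 0), (2, -1), (2, -2), (2, -3)])
Fold: move[2]->R => RRRDD (positions: [(0, 0), (1, 0), (2, 0), (3, 0), (3, -1), (3, -2)])
Fold: move[0]->U => URRDD (positions: [(0, 0), (0, 1), (1, 1), (2, 1), (2, 0), (2, -1)])

Answer: (0,0) (0,1) (1,1) (2,1) (2,0) (2,-1)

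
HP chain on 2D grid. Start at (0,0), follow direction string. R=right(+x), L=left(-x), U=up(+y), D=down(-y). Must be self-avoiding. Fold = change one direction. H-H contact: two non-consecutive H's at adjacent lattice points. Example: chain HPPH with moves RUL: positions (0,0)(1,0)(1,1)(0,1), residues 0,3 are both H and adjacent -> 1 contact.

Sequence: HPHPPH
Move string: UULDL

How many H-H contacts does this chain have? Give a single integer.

Positions: [(0, 0), (0, 1), (0, 2), (-1, 2), (-1, 1), (-2, 1)]
No H-H contacts found.

Answer: 0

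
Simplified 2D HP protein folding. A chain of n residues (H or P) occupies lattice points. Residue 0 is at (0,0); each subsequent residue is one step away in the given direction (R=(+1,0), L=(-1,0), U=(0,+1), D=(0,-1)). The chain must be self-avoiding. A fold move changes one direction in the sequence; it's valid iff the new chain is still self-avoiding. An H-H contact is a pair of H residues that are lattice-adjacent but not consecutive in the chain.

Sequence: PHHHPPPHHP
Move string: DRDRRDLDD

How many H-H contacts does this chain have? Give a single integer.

Answer: 0

Derivation:
Positions: [(0, 0), (0, -1), (1, -1), (1, -2), (2, -2), (3, -2), (3, -3), (2, -3), (2, -4), (2, -5)]
No H-H contacts found.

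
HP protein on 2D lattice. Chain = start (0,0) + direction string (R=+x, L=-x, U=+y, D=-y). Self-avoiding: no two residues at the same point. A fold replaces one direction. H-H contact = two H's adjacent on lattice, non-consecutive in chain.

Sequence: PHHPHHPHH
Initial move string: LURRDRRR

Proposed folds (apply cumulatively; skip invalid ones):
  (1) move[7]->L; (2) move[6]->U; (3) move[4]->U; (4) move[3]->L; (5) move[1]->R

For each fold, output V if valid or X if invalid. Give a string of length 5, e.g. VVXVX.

Initial: LURRDRRR -> [(0, 0), (-1, 0), (-1, 1), (0, 1), (1, 1), (1, 0), (2, 0), (3, 0), (4, 0)]
Fold 1: move[7]->L => LURRDRRL INVALID (collision), skipped
Fold 2: move[6]->U => LURRDRUR VALID
Fold 3: move[4]->U => LURRURUR VALID
Fold 4: move[3]->L => LURLURUR INVALID (collision), skipped
Fold 5: move[1]->R => LRRRURUR INVALID (collision), skipped

Answer: XVVXX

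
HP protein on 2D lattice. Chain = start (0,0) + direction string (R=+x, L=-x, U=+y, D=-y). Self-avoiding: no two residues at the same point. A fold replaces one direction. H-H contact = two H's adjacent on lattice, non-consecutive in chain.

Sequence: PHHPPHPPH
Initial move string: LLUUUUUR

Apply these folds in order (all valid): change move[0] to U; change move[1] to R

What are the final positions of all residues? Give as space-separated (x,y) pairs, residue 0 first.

Answer: (0,0) (0,1) (1,1) (1,2) (1,3) (1,4) (1,5) (1,6) (2,6)

Derivation:
Initial moves: LLUUUUUR
Fold: move[0]->U => ULUUUUUR (positions: [(0, 0), (0, 1), (-1, 1), (-1, 2), (-1, 3), (-1, 4), (-1, 5), (-1, 6), (0, 6)])
Fold: move[1]->R => URUUUUUR (positions: [(0, 0), (0, 1), (1, 1), (1, 2), (1, 3), (1, 4), (1, 5), (1, 6), (2, 6)])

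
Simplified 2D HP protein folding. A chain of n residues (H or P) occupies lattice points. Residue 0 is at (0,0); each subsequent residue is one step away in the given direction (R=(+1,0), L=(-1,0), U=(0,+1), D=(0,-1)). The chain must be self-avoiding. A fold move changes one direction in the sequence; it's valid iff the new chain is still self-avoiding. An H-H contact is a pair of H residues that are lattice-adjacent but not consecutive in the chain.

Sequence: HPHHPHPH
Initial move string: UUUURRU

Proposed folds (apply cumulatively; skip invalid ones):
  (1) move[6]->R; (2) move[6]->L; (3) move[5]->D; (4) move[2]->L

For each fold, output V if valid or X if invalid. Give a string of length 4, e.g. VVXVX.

Initial: UUUURRU -> [(0, 0), (0, 1), (0, 2), (0, 3), (0, 4), (1, 4), (2, 4), (2, 5)]
Fold 1: move[6]->R => UUUURRR VALID
Fold 2: move[6]->L => UUUURRL INVALID (collision), skipped
Fold 3: move[5]->D => UUUURDR VALID
Fold 4: move[2]->L => UULURDR INVALID (collision), skipped

Answer: VXVX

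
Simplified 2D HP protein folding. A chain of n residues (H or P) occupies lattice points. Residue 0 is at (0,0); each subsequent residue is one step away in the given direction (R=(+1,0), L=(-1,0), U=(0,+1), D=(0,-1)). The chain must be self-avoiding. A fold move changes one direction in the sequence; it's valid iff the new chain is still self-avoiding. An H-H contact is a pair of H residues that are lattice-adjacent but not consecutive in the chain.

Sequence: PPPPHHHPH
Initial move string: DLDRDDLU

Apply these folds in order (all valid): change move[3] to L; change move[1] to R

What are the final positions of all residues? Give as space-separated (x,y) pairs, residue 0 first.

Answer: (0,0) (0,-1) (1,-1) (1,-2) (0,-2) (0,-3) (0,-4) (-1,-4) (-1,-3)

Derivation:
Initial moves: DLDRDDLU
Fold: move[3]->L => DLDLDDLU (positions: [(0, 0), (0, -1), (-1, -1), (-1, -2), (-2, -2), (-2, -3), (-2, -4), (-3, -4), (-3, -3)])
Fold: move[1]->R => DRDLDDLU (positions: [(0, 0), (0, -1), (1, -1), (1, -2), (0, -2), (0, -3), (0, -4), (-1, -4), (-1, -3)])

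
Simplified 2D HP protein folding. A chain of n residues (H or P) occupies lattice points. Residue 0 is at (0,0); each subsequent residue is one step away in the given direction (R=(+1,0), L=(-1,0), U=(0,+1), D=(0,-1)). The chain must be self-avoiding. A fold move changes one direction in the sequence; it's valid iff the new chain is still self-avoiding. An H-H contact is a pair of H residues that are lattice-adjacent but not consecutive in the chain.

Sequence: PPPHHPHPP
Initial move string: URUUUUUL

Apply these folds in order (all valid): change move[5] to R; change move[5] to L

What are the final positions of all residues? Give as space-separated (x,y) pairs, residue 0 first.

Initial moves: URUUUUUL
Fold: move[5]->R => URUUURUL (positions: [(0, 0), (0, 1), (1, 1), (1, 2), (1, 3), (1, 4), (2, 4), (2, 5), (1, 5)])
Fold: move[5]->L => URUUULUL (positions: [(0, 0), (0, 1), (1, 1), (1, 2), (1, 3), (1, 4), (0, 4), (0, 5), (-1, 5)])

Answer: (0,0) (0,1) (1,1) (1,2) (1,3) (1,4) (0,4) (0,5) (-1,5)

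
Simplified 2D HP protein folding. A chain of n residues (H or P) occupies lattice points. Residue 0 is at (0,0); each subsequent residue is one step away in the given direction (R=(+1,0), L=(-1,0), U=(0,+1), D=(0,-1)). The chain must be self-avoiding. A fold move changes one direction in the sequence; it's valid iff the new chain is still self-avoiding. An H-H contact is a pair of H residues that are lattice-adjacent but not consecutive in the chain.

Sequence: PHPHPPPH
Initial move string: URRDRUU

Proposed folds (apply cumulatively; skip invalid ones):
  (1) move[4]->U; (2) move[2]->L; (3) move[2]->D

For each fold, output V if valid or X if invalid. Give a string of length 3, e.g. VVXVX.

Initial: URRDRUU -> [(0, 0), (0, 1), (1, 1), (2, 1), (2, 0), (3, 0), (3, 1), (3, 2)]
Fold 1: move[4]->U => URRDUUU INVALID (collision), skipped
Fold 2: move[2]->L => URLDRUU INVALID (collision), skipped
Fold 3: move[2]->D => URDDRUU VALID

Answer: XXV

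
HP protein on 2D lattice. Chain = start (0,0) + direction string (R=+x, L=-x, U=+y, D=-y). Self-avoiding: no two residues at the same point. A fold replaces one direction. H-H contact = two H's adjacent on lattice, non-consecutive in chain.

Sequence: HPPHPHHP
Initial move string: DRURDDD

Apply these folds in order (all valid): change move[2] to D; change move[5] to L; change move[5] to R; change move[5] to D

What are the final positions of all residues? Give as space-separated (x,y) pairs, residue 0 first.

Initial moves: DRURDDD
Fold: move[2]->D => DRDRDDD (positions: [(0, 0), (0, -1), (1, -1), (1, -2), (2, -2), (2, -3), (2, -4), (2, -5)])
Fold: move[5]->L => DRDRDLD (positions: [(0, 0), (0, -1), (1, -1), (1, -2), (2, -2), (2, -3), (1, -3), (1, -4)])
Fold: move[5]->R => DRDRDRD (positions: [(0, 0), (0, -1), (1, -1), (1, -2), (2, -2), (2, -3), (3, -3), (3, -4)])
Fold: move[5]->D => DRDRDDD (positions: [(0, 0), (0, -1), (1, -1), (1, -2), (2, -2), (2, -3), (2, -4), (2, -5)])

Answer: (0,0) (0,-1) (1,-1) (1,-2) (2,-2) (2,-3) (2,-4) (2,-5)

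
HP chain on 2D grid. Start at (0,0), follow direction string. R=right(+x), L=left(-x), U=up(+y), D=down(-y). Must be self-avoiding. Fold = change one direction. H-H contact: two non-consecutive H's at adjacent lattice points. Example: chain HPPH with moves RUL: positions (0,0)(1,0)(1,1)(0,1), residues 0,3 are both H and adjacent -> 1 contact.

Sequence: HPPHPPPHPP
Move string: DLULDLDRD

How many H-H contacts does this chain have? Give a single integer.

Answer: 1

Derivation:
Positions: [(0, 0), (0, -1), (-1, -1), (-1, 0), (-2, 0), (-2, -1), (-3, -1), (-3, -2), (-2, -2), (-2, -3)]
H-H contact: residue 0 @(0,0) - residue 3 @(-1, 0)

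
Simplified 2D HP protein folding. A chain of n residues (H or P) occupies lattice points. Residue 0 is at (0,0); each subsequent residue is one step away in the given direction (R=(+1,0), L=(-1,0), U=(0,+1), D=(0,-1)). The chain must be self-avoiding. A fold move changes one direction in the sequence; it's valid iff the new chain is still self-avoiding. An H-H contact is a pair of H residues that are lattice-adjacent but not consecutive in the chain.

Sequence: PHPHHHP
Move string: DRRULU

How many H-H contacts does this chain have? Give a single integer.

Answer: 0

Derivation:
Positions: [(0, 0), (0, -1), (1, -1), (2, -1), (2, 0), (1, 0), (1, 1)]
No H-H contacts found.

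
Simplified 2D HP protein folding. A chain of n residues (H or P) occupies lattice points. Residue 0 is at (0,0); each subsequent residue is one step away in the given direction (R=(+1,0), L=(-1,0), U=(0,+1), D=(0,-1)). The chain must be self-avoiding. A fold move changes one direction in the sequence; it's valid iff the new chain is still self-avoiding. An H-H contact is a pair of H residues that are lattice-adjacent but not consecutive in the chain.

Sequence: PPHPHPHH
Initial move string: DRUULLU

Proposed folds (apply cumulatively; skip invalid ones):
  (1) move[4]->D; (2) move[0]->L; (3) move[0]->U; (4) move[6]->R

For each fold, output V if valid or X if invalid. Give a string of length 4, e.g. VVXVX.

Initial: DRUULLU -> [(0, 0), (0, -1), (1, -1), (1, 0), (1, 1), (0, 1), (-1, 1), (-1, 2)]
Fold 1: move[4]->D => DRUUDLU INVALID (collision), skipped
Fold 2: move[0]->L => LRUULLU INVALID (collision), skipped
Fold 3: move[0]->U => URUULLU VALID
Fold 4: move[6]->R => URUULLR INVALID (collision), skipped

Answer: XXVX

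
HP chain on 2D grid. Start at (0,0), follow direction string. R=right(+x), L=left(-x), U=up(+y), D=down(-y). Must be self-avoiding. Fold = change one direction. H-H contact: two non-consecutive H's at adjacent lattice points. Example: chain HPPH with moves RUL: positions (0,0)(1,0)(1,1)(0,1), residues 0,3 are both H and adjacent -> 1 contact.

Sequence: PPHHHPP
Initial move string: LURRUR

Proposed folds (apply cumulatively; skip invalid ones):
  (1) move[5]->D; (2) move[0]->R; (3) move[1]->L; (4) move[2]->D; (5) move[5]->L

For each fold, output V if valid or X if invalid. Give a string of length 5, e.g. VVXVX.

Answer: XVXXV

Derivation:
Initial: LURRUR -> [(0, 0), (-1, 0), (-1, 1), (0, 1), (1, 1), (1, 2), (2, 2)]
Fold 1: move[5]->D => LURRUD INVALID (collision), skipped
Fold 2: move[0]->R => RURRUR VALID
Fold 3: move[1]->L => RLRRUR INVALID (collision), skipped
Fold 4: move[2]->D => RUDRUR INVALID (collision), skipped
Fold 5: move[5]->L => RURRUL VALID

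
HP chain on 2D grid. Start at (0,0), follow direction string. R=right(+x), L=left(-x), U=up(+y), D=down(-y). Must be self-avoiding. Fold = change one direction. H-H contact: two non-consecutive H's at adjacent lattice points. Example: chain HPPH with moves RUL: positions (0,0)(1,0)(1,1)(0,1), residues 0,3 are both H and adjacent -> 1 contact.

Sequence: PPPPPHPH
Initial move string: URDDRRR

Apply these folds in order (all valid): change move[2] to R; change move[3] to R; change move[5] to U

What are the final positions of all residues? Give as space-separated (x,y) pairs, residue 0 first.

Initial moves: URDDRRR
Fold: move[2]->R => URRDRRR (positions: [(0, 0), (0, 1), (1, 1), (2, 1), (2, 0), (3, 0), (4, 0), (5, 0)])
Fold: move[3]->R => URRRRRR (positions: [(0, 0), (0, 1), (1, 1), (2, 1), (3, 1), (4, 1), (5, 1), (6, 1)])
Fold: move[5]->U => URRRRUR (positions: [(0, 0), (0, 1), (1, 1), (2, 1), (3, 1), (4, 1), (4, 2), (5, 2)])

Answer: (0,0) (0,1) (1,1) (2,1) (3,1) (4,1) (4,2) (5,2)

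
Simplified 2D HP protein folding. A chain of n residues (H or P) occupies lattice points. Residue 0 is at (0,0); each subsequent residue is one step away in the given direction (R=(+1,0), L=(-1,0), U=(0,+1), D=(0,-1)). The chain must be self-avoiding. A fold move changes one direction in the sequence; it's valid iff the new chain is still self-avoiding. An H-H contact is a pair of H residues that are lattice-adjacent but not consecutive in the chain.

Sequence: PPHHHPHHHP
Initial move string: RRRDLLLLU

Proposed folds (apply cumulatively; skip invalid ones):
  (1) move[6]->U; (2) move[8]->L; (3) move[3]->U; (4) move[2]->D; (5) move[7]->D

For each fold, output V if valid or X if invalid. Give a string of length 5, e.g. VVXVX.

Initial: RRRDLLLLU -> [(0, 0), (1, 0), (2, 0), (3, 0), (3, -1), (2, -1), (1, -1), (0, -1), (-1, -1), (-1, 0)]
Fold 1: move[6]->U => RRRDLLULU INVALID (collision), skipped
Fold 2: move[8]->L => RRRDLLLLL VALID
Fold 3: move[3]->U => RRRULLLLL VALID
Fold 4: move[2]->D => RRDULLLLL INVALID (collision), skipped
Fold 5: move[7]->D => RRRULLLDL INVALID (collision), skipped

Answer: XVVXX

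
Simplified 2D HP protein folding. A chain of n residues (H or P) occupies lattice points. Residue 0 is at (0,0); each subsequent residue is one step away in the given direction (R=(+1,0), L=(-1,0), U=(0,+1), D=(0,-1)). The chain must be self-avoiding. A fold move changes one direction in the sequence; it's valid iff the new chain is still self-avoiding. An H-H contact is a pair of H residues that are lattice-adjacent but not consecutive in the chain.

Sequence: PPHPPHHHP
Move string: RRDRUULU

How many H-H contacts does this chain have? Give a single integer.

Answer: 2

Derivation:
Positions: [(0, 0), (1, 0), (2, 0), (2, -1), (3, -1), (3, 0), (3, 1), (2, 1), (2, 2)]
H-H contact: residue 2 @(2,0) - residue 5 @(3, 0)
H-H contact: residue 2 @(2,0) - residue 7 @(2, 1)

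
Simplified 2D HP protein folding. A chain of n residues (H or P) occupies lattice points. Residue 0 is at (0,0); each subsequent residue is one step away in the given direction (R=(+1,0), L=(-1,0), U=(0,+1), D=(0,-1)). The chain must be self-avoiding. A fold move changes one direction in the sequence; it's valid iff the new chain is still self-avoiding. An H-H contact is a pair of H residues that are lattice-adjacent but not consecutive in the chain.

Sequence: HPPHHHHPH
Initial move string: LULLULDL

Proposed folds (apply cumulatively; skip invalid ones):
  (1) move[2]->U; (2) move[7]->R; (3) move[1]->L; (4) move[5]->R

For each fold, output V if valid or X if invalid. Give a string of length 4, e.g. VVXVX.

Initial: LULLULDL -> [(0, 0), (-1, 0), (-1, 1), (-2, 1), (-3, 1), (-3, 2), (-4, 2), (-4, 1), (-5, 1)]
Fold 1: move[2]->U => LUULULDL VALID
Fold 2: move[7]->R => LUULULDR INVALID (collision), skipped
Fold 3: move[1]->L => LLULULDL VALID
Fold 4: move[5]->R => LLULURDL INVALID (collision), skipped

Answer: VXVX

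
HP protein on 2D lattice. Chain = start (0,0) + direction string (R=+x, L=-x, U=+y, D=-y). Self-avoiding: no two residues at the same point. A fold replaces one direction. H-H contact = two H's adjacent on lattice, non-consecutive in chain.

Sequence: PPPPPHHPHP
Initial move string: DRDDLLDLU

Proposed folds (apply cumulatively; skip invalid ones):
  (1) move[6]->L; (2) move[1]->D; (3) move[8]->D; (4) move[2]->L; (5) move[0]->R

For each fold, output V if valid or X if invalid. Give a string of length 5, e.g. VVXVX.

Answer: VVVVV

Derivation:
Initial: DRDDLLDLU -> [(0, 0), (0, -1), (1, -1), (1, -2), (1, -3), (0, -3), (-1, -3), (-1, -4), (-2, -4), (-2, -3)]
Fold 1: move[6]->L => DRDDLLLLU VALID
Fold 2: move[1]->D => DDDDLLLLU VALID
Fold 3: move[8]->D => DDDDLLLLD VALID
Fold 4: move[2]->L => DDLDLLLLD VALID
Fold 5: move[0]->R => RDLDLLLLD VALID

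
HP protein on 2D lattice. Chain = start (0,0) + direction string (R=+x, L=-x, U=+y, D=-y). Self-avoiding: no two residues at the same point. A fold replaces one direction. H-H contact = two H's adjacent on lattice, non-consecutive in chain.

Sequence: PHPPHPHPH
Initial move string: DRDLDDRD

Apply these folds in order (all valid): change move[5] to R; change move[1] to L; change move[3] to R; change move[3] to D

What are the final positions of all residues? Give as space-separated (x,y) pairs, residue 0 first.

Initial moves: DRDLDDRD
Fold: move[5]->R => DRDLDRRD (positions: [(0, 0), (0, -1), (1, -1), (1, -2), (0, -2), (0, -3), (1, -3), (2, -3), (2, -4)])
Fold: move[1]->L => DLDLDRRD (positions: [(0, 0), (0, -1), (-1, -1), (-1, -2), (-2, -2), (-2, -3), (-1, -3), (0, -3), (0, -4)])
Fold: move[3]->R => DLDRDRRD (positions: [(0, 0), (0, -1), (-1, -1), (-1, -2), (0, -2), (0, -3), (1, -3), (2, -3), (2, -4)])
Fold: move[3]->D => DLDDDRRD (positions: [(0, 0), (0, -1), (-1, -1), (-1, -2), (-1, -3), (-1, -4), (0, -4), (1, -4), (1, -5)])

Answer: (0,0) (0,-1) (-1,-1) (-1,-2) (-1,-3) (-1,-4) (0,-4) (1,-4) (1,-5)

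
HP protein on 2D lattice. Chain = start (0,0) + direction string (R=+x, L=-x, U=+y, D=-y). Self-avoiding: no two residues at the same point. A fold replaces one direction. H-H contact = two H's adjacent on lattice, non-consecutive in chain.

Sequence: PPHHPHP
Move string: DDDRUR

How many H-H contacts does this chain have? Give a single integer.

Answer: 1

Derivation:
Positions: [(0, 0), (0, -1), (0, -2), (0, -3), (1, -3), (1, -2), (2, -2)]
H-H contact: residue 2 @(0,-2) - residue 5 @(1, -2)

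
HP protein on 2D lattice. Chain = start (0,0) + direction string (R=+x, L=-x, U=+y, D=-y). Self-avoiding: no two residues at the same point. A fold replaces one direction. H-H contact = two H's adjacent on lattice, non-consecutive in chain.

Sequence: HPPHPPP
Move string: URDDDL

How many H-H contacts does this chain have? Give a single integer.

Answer: 1

Derivation:
Positions: [(0, 0), (0, 1), (1, 1), (1, 0), (1, -1), (1, -2), (0, -2)]
H-H contact: residue 0 @(0,0) - residue 3 @(1, 0)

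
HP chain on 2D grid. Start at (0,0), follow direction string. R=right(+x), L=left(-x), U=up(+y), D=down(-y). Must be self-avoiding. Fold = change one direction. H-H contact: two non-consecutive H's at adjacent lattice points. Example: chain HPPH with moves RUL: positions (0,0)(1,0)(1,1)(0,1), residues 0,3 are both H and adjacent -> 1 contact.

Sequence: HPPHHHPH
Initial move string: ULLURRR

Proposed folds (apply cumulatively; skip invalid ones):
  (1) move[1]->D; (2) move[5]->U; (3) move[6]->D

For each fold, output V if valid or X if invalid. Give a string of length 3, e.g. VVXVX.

Initial: ULLURRR -> [(0, 0), (0, 1), (-1, 1), (-2, 1), (-2, 2), (-1, 2), (0, 2), (1, 2)]
Fold 1: move[1]->D => UDLURRR INVALID (collision), skipped
Fold 2: move[5]->U => ULLURUR VALID
Fold 3: move[6]->D => ULLURUD INVALID (collision), skipped

Answer: XVX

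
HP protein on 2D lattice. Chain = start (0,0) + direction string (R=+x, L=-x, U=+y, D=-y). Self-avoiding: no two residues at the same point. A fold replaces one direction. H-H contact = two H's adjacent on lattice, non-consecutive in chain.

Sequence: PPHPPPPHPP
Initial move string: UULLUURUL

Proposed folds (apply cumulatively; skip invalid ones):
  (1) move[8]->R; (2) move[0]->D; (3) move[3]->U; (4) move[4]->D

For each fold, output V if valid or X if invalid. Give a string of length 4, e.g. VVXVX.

Initial: UULLUURUL -> [(0, 0), (0, 1), (0, 2), (-1, 2), (-2, 2), (-2, 3), (-2, 4), (-1, 4), (-1, 5), (-2, 5)]
Fold 1: move[8]->R => UULLUURUR VALID
Fold 2: move[0]->D => DULLUURUR INVALID (collision), skipped
Fold 3: move[3]->U => UULUUURUR VALID
Fold 4: move[4]->D => UULUDURUR INVALID (collision), skipped

Answer: VXVX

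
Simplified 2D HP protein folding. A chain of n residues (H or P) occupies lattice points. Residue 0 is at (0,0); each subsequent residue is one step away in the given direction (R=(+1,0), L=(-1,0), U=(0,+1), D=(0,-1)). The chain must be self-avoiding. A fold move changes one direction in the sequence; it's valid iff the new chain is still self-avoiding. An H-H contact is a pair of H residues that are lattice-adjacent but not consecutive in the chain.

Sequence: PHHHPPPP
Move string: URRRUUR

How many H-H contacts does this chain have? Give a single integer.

Positions: [(0, 0), (0, 1), (1, 1), (2, 1), (3, 1), (3, 2), (3, 3), (4, 3)]
No H-H contacts found.

Answer: 0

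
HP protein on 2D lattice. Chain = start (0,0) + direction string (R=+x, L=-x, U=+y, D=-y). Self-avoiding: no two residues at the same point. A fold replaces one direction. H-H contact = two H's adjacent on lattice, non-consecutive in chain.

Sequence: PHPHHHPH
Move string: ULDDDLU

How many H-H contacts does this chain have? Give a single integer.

Positions: [(0, 0), (0, 1), (-1, 1), (-1, 0), (-1, -1), (-1, -2), (-2, -2), (-2, -1)]
H-H contact: residue 4 @(-1,-1) - residue 7 @(-2, -1)

Answer: 1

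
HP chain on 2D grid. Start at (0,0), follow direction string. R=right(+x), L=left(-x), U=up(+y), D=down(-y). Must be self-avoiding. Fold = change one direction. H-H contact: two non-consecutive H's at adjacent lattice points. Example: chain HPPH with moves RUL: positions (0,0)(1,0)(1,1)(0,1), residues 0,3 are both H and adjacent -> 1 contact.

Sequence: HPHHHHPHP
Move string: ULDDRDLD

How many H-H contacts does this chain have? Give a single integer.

Answer: 3

Derivation:
Positions: [(0, 0), (0, 1), (-1, 1), (-1, 0), (-1, -1), (0, -1), (0, -2), (-1, -2), (-1, -3)]
H-H contact: residue 0 @(0,0) - residue 3 @(-1, 0)
H-H contact: residue 0 @(0,0) - residue 5 @(0, -1)
H-H contact: residue 4 @(-1,-1) - residue 7 @(-1, -2)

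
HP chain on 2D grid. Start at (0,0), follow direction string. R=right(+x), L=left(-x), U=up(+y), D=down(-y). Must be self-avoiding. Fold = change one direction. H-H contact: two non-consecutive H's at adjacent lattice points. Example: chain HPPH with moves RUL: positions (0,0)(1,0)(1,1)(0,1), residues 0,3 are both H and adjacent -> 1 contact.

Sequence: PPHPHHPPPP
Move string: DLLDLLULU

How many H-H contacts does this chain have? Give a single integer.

Answer: 0

Derivation:
Positions: [(0, 0), (0, -1), (-1, -1), (-2, -1), (-2, -2), (-3, -2), (-4, -2), (-4, -1), (-5, -1), (-5, 0)]
No H-H contacts found.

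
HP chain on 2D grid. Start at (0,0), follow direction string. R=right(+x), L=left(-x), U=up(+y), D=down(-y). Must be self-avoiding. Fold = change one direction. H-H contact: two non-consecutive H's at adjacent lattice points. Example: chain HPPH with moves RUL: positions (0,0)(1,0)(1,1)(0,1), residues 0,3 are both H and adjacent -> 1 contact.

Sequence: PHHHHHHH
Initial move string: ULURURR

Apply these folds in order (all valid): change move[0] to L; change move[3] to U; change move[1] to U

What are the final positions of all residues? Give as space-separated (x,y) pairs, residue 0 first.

Initial moves: ULURURR
Fold: move[0]->L => LLURURR (positions: [(0, 0), (-1, 0), (-2, 0), (-2, 1), (-1, 1), (-1, 2), (0, 2), (1, 2)])
Fold: move[3]->U => LLUUURR (positions: [(0, 0), (-1, 0), (-2, 0), (-2, 1), (-2, 2), (-2, 3), (-1, 3), (0, 3)])
Fold: move[1]->U => LUUUURR (positions: [(0, 0), (-1, 0), (-1, 1), (-1, 2), (-1, 3), (-1, 4), (0, 4), (1, 4)])

Answer: (0,0) (-1,0) (-1,1) (-1,2) (-1,3) (-1,4) (0,4) (1,4)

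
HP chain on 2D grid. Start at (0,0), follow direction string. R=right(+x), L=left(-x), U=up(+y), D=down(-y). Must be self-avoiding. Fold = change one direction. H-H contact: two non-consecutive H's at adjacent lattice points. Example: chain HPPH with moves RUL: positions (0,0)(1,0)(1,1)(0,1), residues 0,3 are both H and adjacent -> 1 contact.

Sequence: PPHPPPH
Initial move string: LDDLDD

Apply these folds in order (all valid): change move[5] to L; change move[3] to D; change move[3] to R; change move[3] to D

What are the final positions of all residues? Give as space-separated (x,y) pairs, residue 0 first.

Answer: (0,0) (-1,0) (-1,-1) (-1,-2) (-1,-3) (-1,-4) (-2,-4)

Derivation:
Initial moves: LDDLDD
Fold: move[5]->L => LDDLDL (positions: [(0, 0), (-1, 0), (-1, -1), (-1, -2), (-2, -2), (-2, -3), (-3, -3)])
Fold: move[3]->D => LDDDDL (positions: [(0, 0), (-1, 0), (-1, -1), (-1, -2), (-1, -3), (-1, -4), (-2, -4)])
Fold: move[3]->R => LDDRDL (positions: [(0, 0), (-1, 0), (-1, -1), (-1, -2), (0, -2), (0, -3), (-1, -3)])
Fold: move[3]->D => LDDDDL (positions: [(0, 0), (-1, 0), (-1, -1), (-1, -2), (-1, -3), (-1, -4), (-2, -4)])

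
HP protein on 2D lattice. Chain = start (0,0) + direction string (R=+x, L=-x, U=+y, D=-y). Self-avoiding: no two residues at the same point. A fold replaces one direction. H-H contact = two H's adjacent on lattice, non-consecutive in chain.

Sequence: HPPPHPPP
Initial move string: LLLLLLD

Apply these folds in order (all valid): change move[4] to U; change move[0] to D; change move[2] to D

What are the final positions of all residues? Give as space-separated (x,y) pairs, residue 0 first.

Answer: (0,0) (0,-1) (-1,-1) (-1,-2) (-2,-2) (-2,-1) (-3,-1) (-3,-2)

Derivation:
Initial moves: LLLLLLD
Fold: move[4]->U => LLLLULD (positions: [(0, 0), (-1, 0), (-2, 0), (-3, 0), (-4, 0), (-4, 1), (-5, 1), (-5, 0)])
Fold: move[0]->D => DLLLULD (positions: [(0, 0), (0, -1), (-1, -1), (-2, -1), (-3, -1), (-3, 0), (-4, 0), (-4, -1)])
Fold: move[2]->D => DLDLULD (positions: [(0, 0), (0, -1), (-1, -1), (-1, -2), (-2, -2), (-2, -1), (-3, -1), (-3, -2)])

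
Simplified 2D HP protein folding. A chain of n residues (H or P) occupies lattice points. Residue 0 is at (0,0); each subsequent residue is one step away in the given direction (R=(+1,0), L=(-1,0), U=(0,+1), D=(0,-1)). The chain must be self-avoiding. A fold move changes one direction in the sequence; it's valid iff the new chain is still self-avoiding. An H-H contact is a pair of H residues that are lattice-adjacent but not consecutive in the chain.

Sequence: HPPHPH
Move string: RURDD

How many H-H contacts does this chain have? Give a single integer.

Answer: 0

Derivation:
Positions: [(0, 0), (1, 0), (1, 1), (2, 1), (2, 0), (2, -1)]
No H-H contacts found.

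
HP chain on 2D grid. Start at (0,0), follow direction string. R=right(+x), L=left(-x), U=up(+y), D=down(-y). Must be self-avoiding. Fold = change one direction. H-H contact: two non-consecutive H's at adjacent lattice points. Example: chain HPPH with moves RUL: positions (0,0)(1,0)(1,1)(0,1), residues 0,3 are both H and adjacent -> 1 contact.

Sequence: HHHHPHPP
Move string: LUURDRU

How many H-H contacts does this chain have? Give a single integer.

Positions: [(0, 0), (-1, 0), (-1, 1), (-1, 2), (0, 2), (0, 1), (1, 1), (1, 2)]
H-H contact: residue 0 @(0,0) - residue 5 @(0, 1)
H-H contact: residue 2 @(-1,1) - residue 5 @(0, 1)

Answer: 2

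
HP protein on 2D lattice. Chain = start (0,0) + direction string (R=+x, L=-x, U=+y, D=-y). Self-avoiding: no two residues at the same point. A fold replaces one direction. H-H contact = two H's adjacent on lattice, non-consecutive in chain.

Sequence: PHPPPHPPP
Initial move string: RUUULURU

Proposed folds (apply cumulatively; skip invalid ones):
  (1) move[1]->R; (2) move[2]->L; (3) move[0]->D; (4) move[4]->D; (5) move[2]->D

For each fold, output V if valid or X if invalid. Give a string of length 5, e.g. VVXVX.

Answer: VXVXX

Derivation:
Initial: RUUULURU -> [(0, 0), (1, 0), (1, 1), (1, 2), (1, 3), (0, 3), (0, 4), (1, 4), (1, 5)]
Fold 1: move[1]->R => RRUULURU VALID
Fold 2: move[2]->L => RRLULURU INVALID (collision), skipped
Fold 3: move[0]->D => DRUULURU VALID
Fold 4: move[4]->D => DRUUDURU INVALID (collision), skipped
Fold 5: move[2]->D => DRDULURU INVALID (collision), skipped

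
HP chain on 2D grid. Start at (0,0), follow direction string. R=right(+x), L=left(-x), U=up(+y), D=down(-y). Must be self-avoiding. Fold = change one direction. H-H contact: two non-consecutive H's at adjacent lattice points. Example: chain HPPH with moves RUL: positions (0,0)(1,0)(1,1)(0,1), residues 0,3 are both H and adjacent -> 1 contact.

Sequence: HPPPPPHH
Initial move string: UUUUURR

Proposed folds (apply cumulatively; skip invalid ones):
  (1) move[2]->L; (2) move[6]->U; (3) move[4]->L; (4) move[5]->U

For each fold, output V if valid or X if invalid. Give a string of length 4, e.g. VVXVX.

Initial: UUUUURR -> [(0, 0), (0, 1), (0, 2), (0, 3), (0, 4), (0, 5), (1, 5), (2, 5)]
Fold 1: move[2]->L => UULUURR VALID
Fold 2: move[6]->U => UULUURU VALID
Fold 3: move[4]->L => UULULRU INVALID (collision), skipped
Fold 4: move[5]->U => UULUUUU VALID

Answer: VVXV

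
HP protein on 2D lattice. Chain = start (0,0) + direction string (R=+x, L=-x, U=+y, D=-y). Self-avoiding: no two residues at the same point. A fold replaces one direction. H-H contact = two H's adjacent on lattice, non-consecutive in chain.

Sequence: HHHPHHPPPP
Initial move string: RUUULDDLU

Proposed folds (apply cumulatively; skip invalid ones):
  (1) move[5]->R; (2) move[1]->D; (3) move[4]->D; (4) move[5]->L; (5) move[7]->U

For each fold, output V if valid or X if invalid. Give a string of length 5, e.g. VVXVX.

Initial: RUUULDDLU -> [(0, 0), (1, 0), (1, 1), (1, 2), (1, 3), (0, 3), (0, 2), (0, 1), (-1, 1), (-1, 2)]
Fold 1: move[5]->R => RUUULRDLU INVALID (collision), skipped
Fold 2: move[1]->D => RDUULDDLU INVALID (collision), skipped
Fold 3: move[4]->D => RUUUDDDLU INVALID (collision), skipped
Fold 4: move[5]->L => RUUULLDLU VALID
Fold 5: move[7]->U => RUUULLDUU INVALID (collision), skipped

Answer: XXXVX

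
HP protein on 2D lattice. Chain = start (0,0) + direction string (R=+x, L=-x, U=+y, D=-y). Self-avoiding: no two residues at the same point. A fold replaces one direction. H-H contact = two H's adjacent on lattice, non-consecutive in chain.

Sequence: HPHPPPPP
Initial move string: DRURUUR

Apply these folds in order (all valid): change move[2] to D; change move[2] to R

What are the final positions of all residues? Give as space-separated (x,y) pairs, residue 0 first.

Answer: (0,0) (0,-1) (1,-1) (2,-1) (3,-1) (3,0) (3,1) (4,1)

Derivation:
Initial moves: DRURUUR
Fold: move[2]->D => DRDRUUR (positions: [(0, 0), (0, -1), (1, -1), (1, -2), (2, -2), (2, -1), (2, 0), (3, 0)])
Fold: move[2]->R => DRRRUUR (positions: [(0, 0), (0, -1), (1, -1), (2, -1), (3, -1), (3, 0), (3, 1), (4, 1)])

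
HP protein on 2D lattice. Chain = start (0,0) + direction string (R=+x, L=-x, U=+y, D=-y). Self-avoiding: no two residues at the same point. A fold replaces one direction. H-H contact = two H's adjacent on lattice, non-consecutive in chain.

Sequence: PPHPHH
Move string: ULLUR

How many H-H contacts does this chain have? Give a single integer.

Answer: 1

Derivation:
Positions: [(0, 0), (0, 1), (-1, 1), (-2, 1), (-2, 2), (-1, 2)]
H-H contact: residue 2 @(-1,1) - residue 5 @(-1, 2)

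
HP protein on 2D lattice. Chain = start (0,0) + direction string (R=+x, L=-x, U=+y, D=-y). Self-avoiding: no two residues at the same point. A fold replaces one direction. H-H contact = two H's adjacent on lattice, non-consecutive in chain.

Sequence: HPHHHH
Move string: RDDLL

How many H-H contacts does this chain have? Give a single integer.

Positions: [(0, 0), (1, 0), (1, -1), (1, -2), (0, -2), (-1, -2)]
No H-H contacts found.

Answer: 0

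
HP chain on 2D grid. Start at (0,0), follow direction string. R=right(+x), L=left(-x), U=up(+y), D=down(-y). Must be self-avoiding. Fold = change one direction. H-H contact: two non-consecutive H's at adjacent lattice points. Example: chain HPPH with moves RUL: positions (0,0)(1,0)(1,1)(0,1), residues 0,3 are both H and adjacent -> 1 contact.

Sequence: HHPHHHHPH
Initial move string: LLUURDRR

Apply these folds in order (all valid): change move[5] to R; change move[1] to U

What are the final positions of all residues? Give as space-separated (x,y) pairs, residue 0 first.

Initial moves: LLUURDRR
Fold: move[5]->R => LLUURRRR (positions: [(0, 0), (-1, 0), (-2, 0), (-2, 1), (-2, 2), (-1, 2), (0, 2), (1, 2), (2, 2)])
Fold: move[1]->U => LUUURRRR (positions: [(0, 0), (-1, 0), (-1, 1), (-1, 2), (-1, 3), (0, 3), (1, 3), (2, 3), (3, 3)])

Answer: (0,0) (-1,0) (-1,1) (-1,2) (-1,3) (0,3) (1,3) (2,3) (3,3)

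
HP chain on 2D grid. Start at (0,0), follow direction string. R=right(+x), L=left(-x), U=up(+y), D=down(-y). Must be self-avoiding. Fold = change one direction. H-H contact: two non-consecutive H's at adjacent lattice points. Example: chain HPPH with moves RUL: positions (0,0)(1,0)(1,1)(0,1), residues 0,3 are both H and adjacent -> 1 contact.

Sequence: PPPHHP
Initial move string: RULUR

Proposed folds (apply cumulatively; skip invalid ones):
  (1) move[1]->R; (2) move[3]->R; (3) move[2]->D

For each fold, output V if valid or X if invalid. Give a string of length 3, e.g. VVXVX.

Answer: XXX

Derivation:
Initial: RULUR -> [(0, 0), (1, 0), (1, 1), (0, 1), (0, 2), (1, 2)]
Fold 1: move[1]->R => RRLUR INVALID (collision), skipped
Fold 2: move[3]->R => RULRR INVALID (collision), skipped
Fold 3: move[2]->D => RUDUR INVALID (collision), skipped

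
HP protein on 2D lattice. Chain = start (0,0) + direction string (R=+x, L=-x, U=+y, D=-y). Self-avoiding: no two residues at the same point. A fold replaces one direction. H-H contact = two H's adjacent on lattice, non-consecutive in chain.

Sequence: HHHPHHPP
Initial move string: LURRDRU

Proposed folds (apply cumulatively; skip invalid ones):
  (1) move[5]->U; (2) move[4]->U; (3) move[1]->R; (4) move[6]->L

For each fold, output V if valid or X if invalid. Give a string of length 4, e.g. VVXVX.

Initial: LURRDRU -> [(0, 0), (-1, 0), (-1, 1), (0, 1), (1, 1), (1, 0), (2, 0), (2, 1)]
Fold 1: move[5]->U => LURRDUU INVALID (collision), skipped
Fold 2: move[4]->U => LURRURU VALID
Fold 3: move[1]->R => LRRRURU INVALID (collision), skipped
Fold 4: move[6]->L => LURRURL INVALID (collision), skipped

Answer: XVXX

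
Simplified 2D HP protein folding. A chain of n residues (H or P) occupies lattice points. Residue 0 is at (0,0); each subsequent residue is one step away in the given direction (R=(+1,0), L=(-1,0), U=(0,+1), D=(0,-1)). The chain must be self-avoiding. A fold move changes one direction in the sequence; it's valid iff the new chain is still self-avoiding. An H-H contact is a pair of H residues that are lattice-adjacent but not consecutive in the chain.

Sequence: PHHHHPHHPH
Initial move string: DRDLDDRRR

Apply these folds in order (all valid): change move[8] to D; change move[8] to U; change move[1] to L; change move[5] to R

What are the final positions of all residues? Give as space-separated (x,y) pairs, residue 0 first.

Answer: (0,0) (0,-1) (-1,-1) (-1,-2) (-2,-2) (-2,-3) (-1,-3) (0,-3) (1,-3) (1,-2)

Derivation:
Initial moves: DRDLDDRRR
Fold: move[8]->D => DRDLDDRRD (positions: [(0, 0), (0, -1), (1, -1), (1, -2), (0, -2), (0, -3), (0, -4), (1, -4), (2, -4), (2, -5)])
Fold: move[8]->U => DRDLDDRRU (positions: [(0, 0), (0, -1), (1, -1), (1, -2), (0, -2), (0, -3), (0, -4), (1, -4), (2, -4), (2, -3)])
Fold: move[1]->L => DLDLDDRRU (positions: [(0, 0), (0, -1), (-1, -1), (-1, -2), (-2, -2), (-2, -3), (-2, -4), (-1, -4), (0, -4), (0, -3)])
Fold: move[5]->R => DLDLDRRRU (positions: [(0, 0), (0, -1), (-1, -1), (-1, -2), (-2, -2), (-2, -3), (-1, -3), (0, -3), (1, -3), (1, -2)])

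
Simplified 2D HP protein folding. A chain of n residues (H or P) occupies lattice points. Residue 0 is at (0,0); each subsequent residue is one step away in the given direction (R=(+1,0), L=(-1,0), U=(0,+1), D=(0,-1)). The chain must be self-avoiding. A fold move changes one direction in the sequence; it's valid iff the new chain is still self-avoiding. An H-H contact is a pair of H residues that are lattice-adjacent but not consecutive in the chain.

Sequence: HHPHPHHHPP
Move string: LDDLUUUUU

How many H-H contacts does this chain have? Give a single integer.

Positions: [(0, 0), (-1, 0), (-1, -1), (-1, -2), (-2, -2), (-2, -1), (-2, 0), (-2, 1), (-2, 2), (-2, 3)]
H-H contact: residue 1 @(-1,0) - residue 6 @(-2, 0)

Answer: 1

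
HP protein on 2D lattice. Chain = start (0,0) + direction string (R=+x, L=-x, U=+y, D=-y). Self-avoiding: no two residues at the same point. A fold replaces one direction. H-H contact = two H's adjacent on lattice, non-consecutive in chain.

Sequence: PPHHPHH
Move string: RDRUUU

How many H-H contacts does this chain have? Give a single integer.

Positions: [(0, 0), (1, 0), (1, -1), (2, -1), (2, 0), (2, 1), (2, 2)]
No H-H contacts found.

Answer: 0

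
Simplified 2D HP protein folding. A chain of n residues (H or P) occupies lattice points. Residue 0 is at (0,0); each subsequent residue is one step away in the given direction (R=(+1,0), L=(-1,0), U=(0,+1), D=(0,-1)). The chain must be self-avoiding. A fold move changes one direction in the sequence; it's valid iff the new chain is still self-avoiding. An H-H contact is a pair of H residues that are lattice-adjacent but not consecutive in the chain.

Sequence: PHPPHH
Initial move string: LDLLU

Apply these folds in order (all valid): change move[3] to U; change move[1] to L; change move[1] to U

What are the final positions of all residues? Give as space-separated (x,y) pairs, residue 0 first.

Answer: (0,0) (-1,0) (-1,1) (-2,1) (-2,2) (-2,3)

Derivation:
Initial moves: LDLLU
Fold: move[3]->U => LDLUU (positions: [(0, 0), (-1, 0), (-1, -1), (-2, -1), (-2, 0), (-2, 1)])
Fold: move[1]->L => LLLUU (positions: [(0, 0), (-1, 0), (-2, 0), (-3, 0), (-3, 1), (-3, 2)])
Fold: move[1]->U => LULUU (positions: [(0, 0), (-1, 0), (-1, 1), (-2, 1), (-2, 2), (-2, 3)])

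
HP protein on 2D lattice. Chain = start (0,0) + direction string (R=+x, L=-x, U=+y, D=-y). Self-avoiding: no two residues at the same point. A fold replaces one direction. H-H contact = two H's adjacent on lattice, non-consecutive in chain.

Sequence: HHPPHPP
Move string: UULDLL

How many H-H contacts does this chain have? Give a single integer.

Answer: 1

Derivation:
Positions: [(0, 0), (0, 1), (0, 2), (-1, 2), (-1, 1), (-2, 1), (-3, 1)]
H-H contact: residue 1 @(0,1) - residue 4 @(-1, 1)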